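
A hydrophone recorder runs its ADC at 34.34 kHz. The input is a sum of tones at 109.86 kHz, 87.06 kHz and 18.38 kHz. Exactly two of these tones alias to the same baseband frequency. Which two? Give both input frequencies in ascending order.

18.38 kHz, 87.06 kHz

fs/2 = 17.17 kHz.
109.86 kHz mod fs = 6.84 kHz.
6.84 kHz ≤ fs/2 = 17.17 kHz, appears at 6.84 kHz.
87.06 kHz mod fs = 18.38 kHz.
18.38 kHz > fs/2 = 17.17 kHz, folds to fs − 18.38 kHz = 15.96 kHz.
18.38 kHz > fs/2 = 17.17 kHz, folds to fs − 18.38 kHz = 15.96 kHz.
18.38 kHz and 87.06 kHz both map to 15.96 kHz.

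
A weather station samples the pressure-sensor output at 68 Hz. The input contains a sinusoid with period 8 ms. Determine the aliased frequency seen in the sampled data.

11 Hz

T = 8 ms → f = 1/T = 125 Hz.
125 Hz mod fs = 57 Hz.
57 Hz > fs/2 = 34 Hz, folds to fs − 57 Hz = 11 Hz.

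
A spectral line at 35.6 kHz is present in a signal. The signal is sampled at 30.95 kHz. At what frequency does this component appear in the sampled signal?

4.65 kHz

35.6 kHz mod fs = 4.65 kHz.
4.65 kHz ≤ fs/2 = 15.475 kHz, appears at 4.65 kHz.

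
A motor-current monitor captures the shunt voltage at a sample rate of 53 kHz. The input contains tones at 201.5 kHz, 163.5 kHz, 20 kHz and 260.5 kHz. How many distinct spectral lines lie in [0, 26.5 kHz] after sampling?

3

fs/2 = 26.5 kHz.
201.5 kHz mod fs = 42.5 kHz.
42.5 kHz > fs/2 = 26.5 kHz, folds to fs − 42.5 kHz = 10.5 kHz.
163.5 kHz mod fs = 4.5 kHz.
4.5 kHz ≤ fs/2 = 26.5 kHz, appears at 4.5 kHz.
20 kHz ≤ fs/2 = 26.5 kHz, passes unchanged.
260.5 kHz mod fs = 48.5 kHz.
48.5 kHz > fs/2 = 26.5 kHz, folds to fs − 48.5 kHz = 4.5 kHz.
Distinct values: {4.5 kHz, 10.5 kHz, 20 kHz} → 3.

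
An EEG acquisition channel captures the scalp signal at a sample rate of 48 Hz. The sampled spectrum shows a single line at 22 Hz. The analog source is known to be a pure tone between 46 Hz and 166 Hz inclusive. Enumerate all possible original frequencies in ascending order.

70 Hz, 74 Hz, 118 Hz, 122 Hz, 166 Hz

Frequencies that alias to 22 Hz are k·fs ± 22 Hz for integer k ≥ 0.
k=0: 22 Hz.
k=1: 26 Hz, 70 Hz.
k=2: 74 Hz, 118 Hz.
k=3: 122 Hz, 166 Hz.
k=4: 170 Hz, 214 Hz.
Within [46 Hz, 166 Hz]: 70 Hz, 74 Hz, 118 Hz, 122 Hz, 166 Hz.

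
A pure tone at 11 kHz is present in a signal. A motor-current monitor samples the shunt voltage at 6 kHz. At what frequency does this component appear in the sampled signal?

1 kHz

11 kHz mod fs = 5 kHz.
5 kHz > fs/2 = 3 kHz, folds to fs − 5 kHz = 1 kHz.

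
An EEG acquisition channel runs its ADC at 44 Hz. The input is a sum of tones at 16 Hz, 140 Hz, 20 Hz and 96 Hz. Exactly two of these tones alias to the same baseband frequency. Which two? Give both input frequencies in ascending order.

96 Hz, 140 Hz

fs/2 = 22 Hz.
16 Hz ≤ fs/2 = 22 Hz, passes unchanged.
140 Hz mod fs = 8 Hz.
8 Hz ≤ fs/2 = 22 Hz, appears at 8 Hz.
20 Hz ≤ fs/2 = 22 Hz, passes unchanged.
96 Hz mod fs = 8 Hz.
8 Hz ≤ fs/2 = 22 Hz, appears at 8 Hz.
96 Hz and 140 Hz both map to 8 Hz.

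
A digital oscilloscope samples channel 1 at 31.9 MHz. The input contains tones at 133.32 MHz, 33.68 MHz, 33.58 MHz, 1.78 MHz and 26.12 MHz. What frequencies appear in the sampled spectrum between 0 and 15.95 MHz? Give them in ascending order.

fs/2 = 15.95 MHz.
133.32 MHz mod fs = 5.72 MHz.
5.72 MHz ≤ fs/2 = 15.95 MHz, appears at 5.72 MHz.
33.68 MHz mod fs = 1.78 MHz.
1.78 MHz ≤ fs/2 = 15.95 MHz, appears at 1.78 MHz.
33.58 MHz mod fs = 1.68 MHz.
1.68 MHz ≤ fs/2 = 15.95 MHz, appears at 1.68 MHz.
1.78 MHz ≤ fs/2 = 15.95 MHz, passes unchanged.
26.12 MHz > fs/2 = 15.95 MHz, folds to fs − 26.12 MHz = 5.78 MHz.
Distinct values: {1.68 MHz, 1.78 MHz, 5.72 MHz, 5.78 MHz}.

1.68 MHz, 1.78 MHz, 5.72 MHz, 5.78 MHz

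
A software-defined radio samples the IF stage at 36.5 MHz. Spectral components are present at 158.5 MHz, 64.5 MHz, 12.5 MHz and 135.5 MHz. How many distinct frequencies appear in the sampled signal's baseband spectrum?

fs/2 = 18.25 MHz.
158.5 MHz mod fs = 12.5 MHz.
12.5 MHz ≤ fs/2 = 18.25 MHz, appears at 12.5 MHz.
64.5 MHz mod fs = 28 MHz.
28 MHz > fs/2 = 18.25 MHz, folds to fs − 28 MHz = 8.5 MHz.
12.5 MHz ≤ fs/2 = 18.25 MHz, passes unchanged.
135.5 MHz mod fs = 26 MHz.
26 MHz > fs/2 = 18.25 MHz, folds to fs − 26 MHz = 10.5 MHz.
Distinct values: {8.5 MHz, 10.5 MHz, 12.5 MHz} → 3.

3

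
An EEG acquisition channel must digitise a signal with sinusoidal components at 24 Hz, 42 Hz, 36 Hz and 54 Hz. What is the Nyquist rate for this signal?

108 Hz

Highest-frequency component: 54 Hz.
Nyquist rate = 2 × 54 Hz = 108 Hz.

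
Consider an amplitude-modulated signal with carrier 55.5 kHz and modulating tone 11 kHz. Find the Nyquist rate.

AM sidebands sit at fc ± fm = 44.5 kHz and 66.5 kHz.
Highest-frequency component: 66.5 kHz.
Nyquist rate = 2 × 66.5 kHz = 133 kHz.

133 kHz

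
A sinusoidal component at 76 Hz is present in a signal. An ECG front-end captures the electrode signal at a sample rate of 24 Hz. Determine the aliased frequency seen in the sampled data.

4 Hz

76 Hz mod fs = 4 Hz.
4 Hz ≤ fs/2 = 12 Hz, appears at 4 Hz.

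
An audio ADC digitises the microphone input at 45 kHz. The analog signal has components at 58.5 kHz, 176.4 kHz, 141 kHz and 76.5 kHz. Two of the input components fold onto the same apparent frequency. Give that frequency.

13.5 kHz

fs/2 = 22.5 kHz.
58.5 kHz mod fs = 13.5 kHz.
13.5 kHz ≤ fs/2 = 22.5 kHz, appears at 13.5 kHz.
176.4 kHz mod fs = 41.4 kHz.
41.4 kHz > fs/2 = 22.5 kHz, folds to fs − 41.4 kHz = 3.6 kHz.
141 kHz mod fs = 6 kHz.
6 kHz ≤ fs/2 = 22.5 kHz, appears at 6 kHz.
76.5 kHz mod fs = 31.5 kHz.
31.5 kHz > fs/2 = 22.5 kHz, folds to fs − 31.5 kHz = 13.5 kHz.
58.5 kHz and 76.5 kHz both map to 13.5 kHz.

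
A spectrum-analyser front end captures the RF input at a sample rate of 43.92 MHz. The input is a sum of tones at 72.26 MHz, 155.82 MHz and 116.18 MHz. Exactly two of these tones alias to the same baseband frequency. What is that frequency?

fs/2 = 21.96 MHz.
72.26 MHz mod fs = 28.34 MHz.
28.34 MHz > fs/2 = 21.96 MHz, folds to fs − 28.34 MHz = 15.58 MHz.
155.82 MHz mod fs = 24.06 MHz.
24.06 MHz > fs/2 = 21.96 MHz, folds to fs − 24.06 MHz = 19.86 MHz.
116.18 MHz mod fs = 28.34 MHz.
28.34 MHz > fs/2 = 21.96 MHz, folds to fs − 28.34 MHz = 15.58 MHz.
72.26 MHz and 116.18 MHz both map to 15.58 MHz.

15.58 MHz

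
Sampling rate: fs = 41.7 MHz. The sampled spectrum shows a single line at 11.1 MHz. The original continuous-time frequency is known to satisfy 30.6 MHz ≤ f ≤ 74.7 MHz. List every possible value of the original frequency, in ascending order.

Frequencies that alias to 11.1 MHz are k·fs ± 11.1 MHz for integer k ≥ 0.
k=0: 11.1 MHz.
k=1: 30.6 MHz, 52.8 MHz.
k=2: 72.3 MHz, 94.5 MHz.
k=3: 114 MHz, 136.2 MHz.
Within [30.6 MHz, 74.7 MHz]: 30.6 MHz, 52.8 MHz, 72.3 MHz.

30.6 MHz, 52.8 MHz, 72.3 MHz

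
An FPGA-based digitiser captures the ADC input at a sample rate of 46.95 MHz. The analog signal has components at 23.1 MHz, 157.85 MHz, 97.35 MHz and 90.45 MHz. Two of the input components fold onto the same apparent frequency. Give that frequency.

fs/2 = 23.475 MHz.
23.1 MHz ≤ fs/2 = 23.475 MHz, passes unchanged.
157.85 MHz mod fs = 17 MHz.
17 MHz ≤ fs/2 = 23.475 MHz, appears at 17 MHz.
97.35 MHz mod fs = 3.45 MHz.
3.45 MHz ≤ fs/2 = 23.475 MHz, appears at 3.45 MHz.
90.45 MHz mod fs = 43.5 MHz.
43.5 MHz > fs/2 = 23.475 MHz, folds to fs − 43.5 MHz = 3.45 MHz.
90.45 MHz and 97.35 MHz both map to 3.45 MHz.

3.45 MHz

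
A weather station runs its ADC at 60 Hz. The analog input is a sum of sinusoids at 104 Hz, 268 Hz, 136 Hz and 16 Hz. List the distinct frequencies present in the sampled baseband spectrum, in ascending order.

fs/2 = 30 Hz.
104 Hz mod fs = 44 Hz.
44 Hz > fs/2 = 30 Hz, folds to fs − 44 Hz = 16 Hz.
268 Hz mod fs = 28 Hz.
28 Hz ≤ fs/2 = 30 Hz, appears at 28 Hz.
136 Hz mod fs = 16 Hz.
16 Hz ≤ fs/2 = 30 Hz, appears at 16 Hz.
16 Hz ≤ fs/2 = 30 Hz, passes unchanged.
Distinct values: {16 Hz, 28 Hz}.

16 Hz, 28 Hz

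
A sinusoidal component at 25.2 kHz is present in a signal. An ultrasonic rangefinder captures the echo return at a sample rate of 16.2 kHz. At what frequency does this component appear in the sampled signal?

7.2 kHz

25.2 kHz mod fs = 9 kHz.
9 kHz > fs/2 = 8.1 kHz, folds to fs − 9 kHz = 7.2 kHz.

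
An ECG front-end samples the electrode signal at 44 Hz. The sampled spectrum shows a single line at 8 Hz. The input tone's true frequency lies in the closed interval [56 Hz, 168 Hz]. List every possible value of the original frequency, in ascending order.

Frequencies that alias to 8 Hz are k·fs ± 8 Hz for integer k ≥ 0.
k=0: 8 Hz.
k=1: 36 Hz, 52 Hz.
k=2: 80 Hz, 96 Hz.
k=3: 124 Hz, 140 Hz.
k=4: 168 Hz, 184 Hz.
k=5: 212 Hz, 228 Hz.
Within [56 Hz, 168 Hz]: 80 Hz, 96 Hz, 124 Hz, 140 Hz, 168 Hz.

80 Hz, 96 Hz, 124 Hz, 140 Hz, 168 Hz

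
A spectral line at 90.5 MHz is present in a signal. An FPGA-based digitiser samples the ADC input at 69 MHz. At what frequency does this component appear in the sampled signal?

21.5 MHz

90.5 MHz mod fs = 21.5 MHz.
21.5 MHz ≤ fs/2 = 34.5 MHz, appears at 21.5 MHz.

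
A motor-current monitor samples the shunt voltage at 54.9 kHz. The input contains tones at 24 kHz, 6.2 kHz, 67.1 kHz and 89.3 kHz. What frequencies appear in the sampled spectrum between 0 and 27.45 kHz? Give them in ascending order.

fs/2 = 27.45 kHz.
24 kHz ≤ fs/2 = 27.45 kHz, passes unchanged.
6.2 kHz ≤ fs/2 = 27.45 kHz, passes unchanged.
67.1 kHz mod fs = 12.2 kHz.
12.2 kHz ≤ fs/2 = 27.45 kHz, appears at 12.2 kHz.
89.3 kHz mod fs = 34.4 kHz.
34.4 kHz > fs/2 = 27.45 kHz, folds to fs − 34.4 kHz = 20.5 kHz.
Distinct values: {6.2 kHz, 12.2 kHz, 20.5 kHz, 24 kHz}.

6.2 kHz, 12.2 kHz, 20.5 kHz, 24 kHz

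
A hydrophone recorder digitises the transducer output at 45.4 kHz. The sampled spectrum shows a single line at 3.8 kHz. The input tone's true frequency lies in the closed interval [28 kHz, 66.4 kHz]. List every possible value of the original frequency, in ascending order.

Frequencies that alias to 3.8 kHz are k·fs ± 3.8 kHz for integer k ≥ 0.
k=0: 3.8 kHz.
k=1: 41.6 kHz, 49.2 kHz.
k=2: 87 kHz, 94.6 kHz.
Within [28 kHz, 66.4 kHz]: 41.6 kHz, 49.2 kHz.

41.6 kHz, 49.2 kHz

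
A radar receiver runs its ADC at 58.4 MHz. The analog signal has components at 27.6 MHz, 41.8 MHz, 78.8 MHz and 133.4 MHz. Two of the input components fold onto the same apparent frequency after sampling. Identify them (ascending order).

fs/2 = 29.2 MHz.
27.6 MHz ≤ fs/2 = 29.2 MHz, passes unchanged.
41.8 MHz > fs/2 = 29.2 MHz, folds to fs − 41.8 MHz = 16.6 MHz.
78.8 MHz mod fs = 20.4 MHz.
20.4 MHz ≤ fs/2 = 29.2 MHz, appears at 20.4 MHz.
133.4 MHz mod fs = 16.6 MHz.
16.6 MHz ≤ fs/2 = 29.2 MHz, appears at 16.6 MHz.
41.8 MHz and 133.4 MHz both map to 16.6 MHz.

41.8 MHz, 133.4 MHz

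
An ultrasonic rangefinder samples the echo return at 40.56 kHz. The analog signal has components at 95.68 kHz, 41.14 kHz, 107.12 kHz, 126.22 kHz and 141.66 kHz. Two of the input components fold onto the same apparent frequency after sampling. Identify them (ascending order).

fs/2 = 20.28 kHz.
95.68 kHz mod fs = 14.56 kHz.
14.56 kHz ≤ fs/2 = 20.28 kHz, appears at 14.56 kHz.
41.14 kHz mod fs = 0.58 kHz.
0.58 kHz ≤ fs/2 = 20.28 kHz, appears at 0.58 kHz.
107.12 kHz mod fs = 26 kHz.
26 kHz > fs/2 = 20.28 kHz, folds to fs − 26 kHz = 14.56 kHz.
126.22 kHz mod fs = 4.54 kHz.
4.54 kHz ≤ fs/2 = 20.28 kHz, appears at 4.54 kHz.
141.66 kHz mod fs = 19.98 kHz.
19.98 kHz ≤ fs/2 = 20.28 kHz, appears at 19.98 kHz.
95.68 kHz and 107.12 kHz both map to 14.56 kHz.

95.68 kHz, 107.12 kHz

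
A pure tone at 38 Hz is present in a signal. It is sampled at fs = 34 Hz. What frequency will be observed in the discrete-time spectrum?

4 Hz

38 Hz mod fs = 4 Hz.
4 Hz ≤ fs/2 = 17 Hz, appears at 4 Hz.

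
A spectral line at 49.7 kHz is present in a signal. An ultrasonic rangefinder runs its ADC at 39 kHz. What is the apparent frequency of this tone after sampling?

49.7 kHz mod fs = 10.7 kHz.
10.7 kHz ≤ fs/2 = 19.5 kHz, appears at 10.7 kHz.

10.7 kHz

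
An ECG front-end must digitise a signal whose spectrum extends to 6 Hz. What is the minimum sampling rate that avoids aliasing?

Nyquist rate = 2 × 6 Hz = 12 Hz.

12 Hz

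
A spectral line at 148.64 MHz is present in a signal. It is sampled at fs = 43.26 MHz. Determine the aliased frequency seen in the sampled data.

148.64 MHz mod fs = 18.86 MHz.
18.86 MHz ≤ fs/2 = 21.63 MHz, appears at 18.86 MHz.

18.86 MHz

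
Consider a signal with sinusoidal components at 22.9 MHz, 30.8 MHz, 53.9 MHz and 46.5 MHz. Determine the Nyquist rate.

107.8 MHz

Highest-frequency component: 53.9 MHz.
Nyquist rate = 2 × 53.9 MHz = 107.8 MHz.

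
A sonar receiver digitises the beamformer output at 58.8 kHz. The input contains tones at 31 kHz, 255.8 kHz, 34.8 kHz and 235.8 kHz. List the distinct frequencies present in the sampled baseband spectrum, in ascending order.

fs/2 = 29.4 kHz.
31 kHz > fs/2 = 29.4 kHz, folds to fs − 31 kHz = 27.8 kHz.
255.8 kHz mod fs = 20.6 kHz.
20.6 kHz ≤ fs/2 = 29.4 kHz, appears at 20.6 kHz.
34.8 kHz > fs/2 = 29.4 kHz, folds to fs − 34.8 kHz = 24 kHz.
235.8 kHz mod fs = 0.6 kHz.
0.6 kHz ≤ fs/2 = 29.4 kHz, appears at 0.6 kHz.
Distinct values: {0.6 kHz, 20.6 kHz, 24 kHz, 27.8 kHz}.

0.6 kHz, 20.6 kHz, 24 kHz, 27.8 kHz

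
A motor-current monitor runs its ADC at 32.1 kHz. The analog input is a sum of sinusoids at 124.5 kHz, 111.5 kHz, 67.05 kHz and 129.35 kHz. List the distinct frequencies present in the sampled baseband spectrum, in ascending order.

fs/2 = 16.05 kHz.
124.5 kHz mod fs = 28.2 kHz.
28.2 kHz > fs/2 = 16.05 kHz, folds to fs − 28.2 kHz = 3.9 kHz.
111.5 kHz mod fs = 15.2 kHz.
15.2 kHz ≤ fs/2 = 16.05 kHz, appears at 15.2 kHz.
67.05 kHz mod fs = 2.85 kHz.
2.85 kHz ≤ fs/2 = 16.05 kHz, appears at 2.85 kHz.
129.35 kHz mod fs = 0.95 kHz.
0.95 kHz ≤ fs/2 = 16.05 kHz, appears at 0.95 kHz.
Distinct values: {0.95 kHz, 2.85 kHz, 3.9 kHz, 15.2 kHz}.

0.95 kHz, 2.85 kHz, 3.9 kHz, 15.2 kHz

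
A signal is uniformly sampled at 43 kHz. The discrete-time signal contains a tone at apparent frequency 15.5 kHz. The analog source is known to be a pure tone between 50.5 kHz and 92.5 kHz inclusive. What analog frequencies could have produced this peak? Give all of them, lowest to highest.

Frequencies that alias to 15.5 kHz are k·fs ± 15.5 kHz for integer k ≥ 0.
k=0: 15.5 kHz.
k=1: 27.5 kHz, 58.5 kHz.
k=2: 70.5 kHz, 101.5 kHz.
k=3: 113.5 kHz, 144.5 kHz.
Within [50.5 kHz, 92.5 kHz]: 58.5 kHz, 70.5 kHz.

58.5 kHz, 70.5 kHz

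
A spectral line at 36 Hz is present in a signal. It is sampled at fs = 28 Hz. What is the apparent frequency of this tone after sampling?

8 Hz

36 Hz mod fs = 8 Hz.
8 Hz ≤ fs/2 = 14 Hz, appears at 8 Hz.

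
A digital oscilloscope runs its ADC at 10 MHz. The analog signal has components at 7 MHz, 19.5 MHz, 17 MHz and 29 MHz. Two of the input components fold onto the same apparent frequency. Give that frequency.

fs/2 = 5 MHz.
7 MHz > fs/2 = 5 MHz, folds to fs − 7 MHz = 3 MHz.
19.5 MHz mod fs = 9.5 MHz.
9.5 MHz > fs/2 = 5 MHz, folds to fs − 9.5 MHz = 0.5 MHz.
17 MHz mod fs = 7 MHz.
7 MHz > fs/2 = 5 MHz, folds to fs − 7 MHz = 3 MHz.
29 MHz mod fs = 9 MHz.
9 MHz > fs/2 = 5 MHz, folds to fs − 9 MHz = 1 MHz.
7 MHz and 17 MHz both map to 3 MHz.

3 MHz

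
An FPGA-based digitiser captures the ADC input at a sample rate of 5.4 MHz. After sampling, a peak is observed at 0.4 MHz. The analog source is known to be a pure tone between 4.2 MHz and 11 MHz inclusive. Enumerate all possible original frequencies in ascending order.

Frequencies that alias to 0.4 MHz are k·fs ± 0.4 MHz for integer k ≥ 0.
k=0: 0.4 MHz.
k=1: 5 MHz, 5.8 MHz.
k=2: 10.4 MHz, 11.2 MHz.
k=3: 15.8 MHz, 16.6 MHz.
Within [4.2 MHz, 11 MHz]: 5 MHz, 5.8 MHz, 10.4 MHz.

5 MHz, 5.8 MHz, 10.4 MHz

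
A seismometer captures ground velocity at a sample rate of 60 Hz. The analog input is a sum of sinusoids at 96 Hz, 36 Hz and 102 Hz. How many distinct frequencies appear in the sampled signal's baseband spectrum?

2

fs/2 = 30 Hz.
96 Hz mod fs = 36 Hz.
36 Hz > fs/2 = 30 Hz, folds to fs − 36 Hz = 24 Hz.
36 Hz > fs/2 = 30 Hz, folds to fs − 36 Hz = 24 Hz.
102 Hz mod fs = 42 Hz.
42 Hz > fs/2 = 30 Hz, folds to fs − 42 Hz = 18 Hz.
Distinct values: {18 Hz, 24 Hz} → 2.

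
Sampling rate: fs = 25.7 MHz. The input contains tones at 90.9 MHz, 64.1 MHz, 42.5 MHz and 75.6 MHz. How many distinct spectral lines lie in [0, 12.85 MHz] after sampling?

4

fs/2 = 12.85 MHz.
90.9 MHz mod fs = 13.8 MHz.
13.8 MHz > fs/2 = 12.85 MHz, folds to fs − 13.8 MHz = 11.9 MHz.
64.1 MHz mod fs = 12.7 MHz.
12.7 MHz ≤ fs/2 = 12.85 MHz, appears at 12.7 MHz.
42.5 MHz mod fs = 16.8 MHz.
16.8 MHz > fs/2 = 12.85 MHz, folds to fs − 16.8 MHz = 8.9 MHz.
75.6 MHz mod fs = 24.2 MHz.
24.2 MHz > fs/2 = 12.85 MHz, folds to fs − 24.2 MHz = 1.5 MHz.
Distinct values: {1.5 MHz, 8.9 MHz, 11.9 MHz, 12.7 MHz} → 4.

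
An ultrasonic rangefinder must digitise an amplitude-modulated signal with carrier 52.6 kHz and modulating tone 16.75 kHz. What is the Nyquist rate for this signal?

138.7 kHz

AM sidebands sit at fc ± fm = 35.85 kHz and 69.35 kHz.
Highest-frequency component: 69.35 kHz.
Nyquist rate = 2 × 69.35 kHz = 138.7 kHz.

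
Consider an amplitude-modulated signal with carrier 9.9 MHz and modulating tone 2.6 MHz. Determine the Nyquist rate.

AM sidebands sit at fc ± fm = 7.3 MHz and 12.5 MHz.
Highest-frequency component: 12.5 MHz.
Nyquist rate = 2 × 12.5 MHz = 25 MHz.

25 MHz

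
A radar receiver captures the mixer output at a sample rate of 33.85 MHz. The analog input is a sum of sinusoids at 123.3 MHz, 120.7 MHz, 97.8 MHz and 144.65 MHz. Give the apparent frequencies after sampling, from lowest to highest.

3.75 MHz, 9.25 MHz, 12.1 MHz, 14.7 MHz

fs/2 = 16.925 MHz.
123.3 MHz mod fs = 21.75 MHz.
21.75 MHz > fs/2 = 16.925 MHz, folds to fs − 21.75 MHz = 12.1 MHz.
120.7 MHz mod fs = 19.15 MHz.
19.15 MHz > fs/2 = 16.925 MHz, folds to fs − 19.15 MHz = 14.7 MHz.
97.8 MHz mod fs = 30.1 MHz.
30.1 MHz > fs/2 = 16.925 MHz, folds to fs − 30.1 MHz = 3.75 MHz.
144.65 MHz mod fs = 9.25 MHz.
9.25 MHz ≤ fs/2 = 16.925 MHz, appears at 9.25 MHz.
Distinct values: {3.75 MHz, 9.25 MHz, 12.1 MHz, 14.7 MHz}.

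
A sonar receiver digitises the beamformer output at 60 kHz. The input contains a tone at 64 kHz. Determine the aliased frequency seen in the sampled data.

4 kHz

64 kHz mod fs = 4 kHz.
4 kHz ≤ fs/2 = 30 kHz, appears at 4 kHz.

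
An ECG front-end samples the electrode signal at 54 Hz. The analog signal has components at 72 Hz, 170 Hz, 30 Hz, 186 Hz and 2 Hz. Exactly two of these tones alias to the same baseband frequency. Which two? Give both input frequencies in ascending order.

fs/2 = 27 Hz.
72 Hz mod fs = 18 Hz.
18 Hz ≤ fs/2 = 27 Hz, appears at 18 Hz.
170 Hz mod fs = 8 Hz.
8 Hz ≤ fs/2 = 27 Hz, appears at 8 Hz.
30 Hz > fs/2 = 27 Hz, folds to fs − 30 Hz = 24 Hz.
186 Hz mod fs = 24 Hz.
24 Hz ≤ fs/2 = 27 Hz, appears at 24 Hz.
2 Hz ≤ fs/2 = 27 Hz, passes unchanged.
30 Hz and 186 Hz both map to 24 Hz.

30 Hz, 186 Hz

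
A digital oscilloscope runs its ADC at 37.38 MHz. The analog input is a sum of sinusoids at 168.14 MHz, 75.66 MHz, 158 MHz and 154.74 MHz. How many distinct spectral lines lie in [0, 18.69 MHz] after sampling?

4

fs/2 = 18.69 MHz.
168.14 MHz mod fs = 18.62 MHz.
18.62 MHz ≤ fs/2 = 18.69 MHz, appears at 18.62 MHz.
75.66 MHz mod fs = 0.9 MHz.
0.9 MHz ≤ fs/2 = 18.69 MHz, appears at 0.9 MHz.
158 MHz mod fs = 8.48 MHz.
8.48 MHz ≤ fs/2 = 18.69 MHz, appears at 8.48 MHz.
154.74 MHz mod fs = 5.22 MHz.
5.22 MHz ≤ fs/2 = 18.69 MHz, appears at 5.22 MHz.
Distinct values: {0.9 MHz, 5.22 MHz, 8.48 MHz, 18.62 MHz} → 4.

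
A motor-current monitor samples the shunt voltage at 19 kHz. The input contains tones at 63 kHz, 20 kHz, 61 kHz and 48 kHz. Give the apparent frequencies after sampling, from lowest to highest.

1 kHz, 4 kHz, 6 kHz, 9 kHz

fs/2 = 9.5 kHz.
63 kHz mod fs = 6 kHz.
6 kHz ≤ fs/2 = 9.5 kHz, appears at 6 kHz.
20 kHz mod fs = 1 kHz.
1 kHz ≤ fs/2 = 9.5 kHz, appears at 1 kHz.
61 kHz mod fs = 4 kHz.
4 kHz ≤ fs/2 = 9.5 kHz, appears at 4 kHz.
48 kHz mod fs = 10 kHz.
10 kHz > fs/2 = 9.5 kHz, folds to fs − 10 kHz = 9 kHz.
Distinct values: {1 kHz, 4 kHz, 6 kHz, 9 kHz}.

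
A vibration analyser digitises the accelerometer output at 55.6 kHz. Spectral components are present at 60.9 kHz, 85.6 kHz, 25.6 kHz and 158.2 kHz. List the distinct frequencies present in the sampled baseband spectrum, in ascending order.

fs/2 = 27.8 kHz.
60.9 kHz mod fs = 5.3 kHz.
5.3 kHz ≤ fs/2 = 27.8 kHz, appears at 5.3 kHz.
85.6 kHz mod fs = 30 kHz.
30 kHz > fs/2 = 27.8 kHz, folds to fs − 30 kHz = 25.6 kHz.
25.6 kHz ≤ fs/2 = 27.8 kHz, passes unchanged.
158.2 kHz mod fs = 47 kHz.
47 kHz > fs/2 = 27.8 kHz, folds to fs − 47 kHz = 8.6 kHz.
Distinct values: {5.3 kHz, 8.6 kHz, 25.6 kHz}.

5.3 kHz, 8.6 kHz, 25.6 kHz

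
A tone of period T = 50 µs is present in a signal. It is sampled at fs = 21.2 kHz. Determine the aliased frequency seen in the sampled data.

T = 50 µs → f = 1/T = 20 kHz.
20 kHz > fs/2 = 10.6 kHz, folds to fs − 20 kHz = 1.2 kHz.

1.2 kHz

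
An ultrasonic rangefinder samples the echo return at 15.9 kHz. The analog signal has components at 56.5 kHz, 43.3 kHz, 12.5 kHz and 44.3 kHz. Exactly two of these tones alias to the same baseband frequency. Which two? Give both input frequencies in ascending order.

12.5 kHz, 44.3 kHz

fs/2 = 7.95 kHz.
56.5 kHz mod fs = 8.8 kHz.
8.8 kHz > fs/2 = 7.95 kHz, folds to fs − 8.8 kHz = 7.1 kHz.
43.3 kHz mod fs = 11.5 kHz.
11.5 kHz > fs/2 = 7.95 kHz, folds to fs − 11.5 kHz = 4.4 kHz.
12.5 kHz > fs/2 = 7.95 kHz, folds to fs − 12.5 kHz = 3.4 kHz.
44.3 kHz mod fs = 12.5 kHz.
12.5 kHz > fs/2 = 7.95 kHz, folds to fs − 12.5 kHz = 3.4 kHz.
12.5 kHz and 44.3 kHz both map to 3.4 kHz.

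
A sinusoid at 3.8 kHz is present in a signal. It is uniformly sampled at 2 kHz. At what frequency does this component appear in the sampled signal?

3.8 kHz mod fs = 1.8 kHz.
1.8 kHz > fs/2 = 1 kHz, folds to fs − 1.8 kHz = 0.2 kHz.

0.2 kHz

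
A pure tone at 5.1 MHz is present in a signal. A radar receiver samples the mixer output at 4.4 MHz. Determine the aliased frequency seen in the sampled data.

0.7 MHz

5.1 MHz mod fs = 0.7 MHz.
0.7 MHz ≤ fs/2 = 2.2 MHz, appears at 0.7 MHz.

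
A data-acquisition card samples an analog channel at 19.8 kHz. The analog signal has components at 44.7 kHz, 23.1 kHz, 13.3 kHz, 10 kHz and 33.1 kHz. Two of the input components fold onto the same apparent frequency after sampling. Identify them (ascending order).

fs/2 = 9.9 kHz.
44.7 kHz mod fs = 5.1 kHz.
5.1 kHz ≤ fs/2 = 9.9 kHz, appears at 5.1 kHz.
23.1 kHz mod fs = 3.3 kHz.
3.3 kHz ≤ fs/2 = 9.9 kHz, appears at 3.3 kHz.
13.3 kHz > fs/2 = 9.9 kHz, folds to fs − 13.3 kHz = 6.5 kHz.
10 kHz > fs/2 = 9.9 kHz, folds to fs − 10 kHz = 9.8 kHz.
33.1 kHz mod fs = 13.3 kHz.
13.3 kHz > fs/2 = 9.9 kHz, folds to fs − 13.3 kHz = 6.5 kHz.
13.3 kHz and 33.1 kHz both map to 6.5 kHz.

13.3 kHz, 33.1 kHz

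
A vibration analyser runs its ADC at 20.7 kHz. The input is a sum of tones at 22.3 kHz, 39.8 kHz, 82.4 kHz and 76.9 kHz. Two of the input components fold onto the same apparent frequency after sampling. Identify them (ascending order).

fs/2 = 10.35 kHz.
22.3 kHz mod fs = 1.6 kHz.
1.6 kHz ≤ fs/2 = 10.35 kHz, appears at 1.6 kHz.
39.8 kHz mod fs = 19.1 kHz.
19.1 kHz > fs/2 = 10.35 kHz, folds to fs − 19.1 kHz = 1.6 kHz.
82.4 kHz mod fs = 20.3 kHz.
20.3 kHz > fs/2 = 10.35 kHz, folds to fs − 20.3 kHz = 0.4 kHz.
76.9 kHz mod fs = 14.8 kHz.
14.8 kHz > fs/2 = 10.35 kHz, folds to fs − 14.8 kHz = 5.9 kHz.
22.3 kHz and 39.8 kHz both map to 1.6 kHz.

22.3 kHz, 39.8 kHz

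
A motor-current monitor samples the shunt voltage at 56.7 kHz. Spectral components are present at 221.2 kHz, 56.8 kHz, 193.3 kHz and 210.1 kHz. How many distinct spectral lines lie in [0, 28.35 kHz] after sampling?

4

fs/2 = 28.35 kHz.
221.2 kHz mod fs = 51.1 kHz.
51.1 kHz > fs/2 = 28.35 kHz, folds to fs − 51.1 kHz = 5.6 kHz.
56.8 kHz mod fs = 0.1 kHz.
0.1 kHz ≤ fs/2 = 28.35 kHz, appears at 0.1 kHz.
193.3 kHz mod fs = 23.2 kHz.
23.2 kHz ≤ fs/2 = 28.35 kHz, appears at 23.2 kHz.
210.1 kHz mod fs = 40 kHz.
40 kHz > fs/2 = 28.35 kHz, folds to fs − 40 kHz = 16.7 kHz.
Distinct values: {0.1 kHz, 5.6 kHz, 16.7 kHz, 23.2 kHz} → 4.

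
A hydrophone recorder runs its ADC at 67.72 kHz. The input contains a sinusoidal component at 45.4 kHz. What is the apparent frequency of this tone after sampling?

22.32 kHz

45.4 kHz > fs/2 = 33.86 kHz, folds to fs − 45.4 kHz = 22.32 kHz.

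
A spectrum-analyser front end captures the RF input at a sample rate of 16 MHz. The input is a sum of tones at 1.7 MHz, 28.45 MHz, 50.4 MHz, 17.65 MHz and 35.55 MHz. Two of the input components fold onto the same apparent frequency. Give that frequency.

fs/2 = 8 MHz.
1.7 MHz ≤ fs/2 = 8 MHz, passes unchanged.
28.45 MHz mod fs = 12.45 MHz.
12.45 MHz > fs/2 = 8 MHz, folds to fs − 12.45 MHz = 3.55 MHz.
50.4 MHz mod fs = 2.4 MHz.
2.4 MHz ≤ fs/2 = 8 MHz, appears at 2.4 MHz.
17.65 MHz mod fs = 1.65 MHz.
1.65 MHz ≤ fs/2 = 8 MHz, appears at 1.65 MHz.
35.55 MHz mod fs = 3.55 MHz.
3.55 MHz ≤ fs/2 = 8 MHz, appears at 3.55 MHz.
28.45 MHz and 35.55 MHz both map to 3.55 MHz.

3.55 MHz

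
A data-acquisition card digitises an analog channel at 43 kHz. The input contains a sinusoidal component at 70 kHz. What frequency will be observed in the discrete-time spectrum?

70 kHz mod fs = 27 kHz.
27 kHz > fs/2 = 21.5 kHz, folds to fs − 27 kHz = 16 kHz.

16 kHz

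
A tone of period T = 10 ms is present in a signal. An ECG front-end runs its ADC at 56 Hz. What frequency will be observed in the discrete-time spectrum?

T = 10 ms → f = 1/T = 100 Hz.
100 Hz mod fs = 44 Hz.
44 Hz > fs/2 = 28 Hz, folds to fs − 44 Hz = 12 Hz.

12 Hz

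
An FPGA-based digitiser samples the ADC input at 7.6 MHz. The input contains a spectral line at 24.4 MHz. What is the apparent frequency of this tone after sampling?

24.4 MHz mod fs = 1.6 MHz.
1.6 MHz ≤ fs/2 = 3.8 MHz, appears at 1.6 MHz.

1.6 MHz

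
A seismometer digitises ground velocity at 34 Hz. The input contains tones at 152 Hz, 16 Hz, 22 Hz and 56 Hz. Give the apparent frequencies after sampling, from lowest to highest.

fs/2 = 17 Hz.
152 Hz mod fs = 16 Hz.
16 Hz ≤ fs/2 = 17 Hz, appears at 16 Hz.
16 Hz ≤ fs/2 = 17 Hz, passes unchanged.
22 Hz > fs/2 = 17 Hz, folds to fs − 22 Hz = 12 Hz.
56 Hz mod fs = 22 Hz.
22 Hz > fs/2 = 17 Hz, folds to fs − 22 Hz = 12 Hz.
Distinct values: {12 Hz, 16 Hz}.

12 Hz, 16 Hz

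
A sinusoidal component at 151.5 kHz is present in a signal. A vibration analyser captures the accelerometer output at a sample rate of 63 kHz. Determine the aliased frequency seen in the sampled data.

151.5 kHz mod fs = 25.5 kHz.
25.5 kHz ≤ fs/2 = 31.5 kHz, appears at 25.5 kHz.

25.5 kHz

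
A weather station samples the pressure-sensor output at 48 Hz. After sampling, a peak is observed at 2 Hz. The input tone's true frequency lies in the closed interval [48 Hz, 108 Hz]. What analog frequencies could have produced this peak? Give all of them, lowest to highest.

50 Hz, 94 Hz, 98 Hz

Frequencies that alias to 2 Hz are k·fs ± 2 Hz for integer k ≥ 0.
k=0: 2 Hz.
k=1: 46 Hz, 50 Hz.
k=2: 94 Hz, 98 Hz.
k=3: 142 Hz, 146 Hz.
Within [48 Hz, 108 Hz]: 50 Hz, 94 Hz, 98 Hz.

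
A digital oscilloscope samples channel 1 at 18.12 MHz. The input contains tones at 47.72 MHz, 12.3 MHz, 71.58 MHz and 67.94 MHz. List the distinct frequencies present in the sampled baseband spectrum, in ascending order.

fs/2 = 9.06 MHz.
47.72 MHz mod fs = 11.48 MHz.
11.48 MHz > fs/2 = 9.06 MHz, folds to fs − 11.48 MHz = 6.64 MHz.
12.3 MHz > fs/2 = 9.06 MHz, folds to fs − 12.3 MHz = 5.82 MHz.
71.58 MHz mod fs = 17.22 MHz.
17.22 MHz > fs/2 = 9.06 MHz, folds to fs − 17.22 MHz = 0.9 MHz.
67.94 MHz mod fs = 13.58 MHz.
13.58 MHz > fs/2 = 9.06 MHz, folds to fs − 13.58 MHz = 4.54 MHz.
Distinct values: {0.9 MHz, 4.54 MHz, 5.82 MHz, 6.64 MHz}.

0.9 MHz, 4.54 MHz, 5.82 MHz, 6.64 MHz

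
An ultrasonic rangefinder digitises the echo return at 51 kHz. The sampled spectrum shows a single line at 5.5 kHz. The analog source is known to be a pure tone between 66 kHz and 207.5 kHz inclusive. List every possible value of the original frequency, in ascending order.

96.5 kHz, 107.5 kHz, 147.5 kHz, 158.5 kHz, 198.5 kHz

Frequencies that alias to 5.5 kHz are k·fs ± 5.5 kHz for integer k ≥ 0.
k=0: 5.5 kHz.
k=1: 45.5 kHz, 56.5 kHz.
k=2: 96.5 kHz, 107.5 kHz.
k=3: 147.5 kHz, 158.5 kHz.
k=4: 198.5 kHz, 209.5 kHz.
k=5: 249.5 kHz, 260.5 kHz.
Within [66 kHz, 207.5 kHz]: 96.5 kHz, 107.5 kHz, 147.5 kHz, 158.5 kHz, 198.5 kHz.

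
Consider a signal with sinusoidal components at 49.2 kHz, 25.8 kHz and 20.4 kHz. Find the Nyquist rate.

Highest-frequency component: 49.2 kHz.
Nyquist rate = 2 × 49.2 kHz = 98.4 kHz.

98.4 kHz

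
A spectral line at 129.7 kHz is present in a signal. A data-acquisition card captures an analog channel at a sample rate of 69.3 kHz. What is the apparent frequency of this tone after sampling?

129.7 kHz mod fs = 60.4 kHz.
60.4 kHz > fs/2 = 34.65 kHz, folds to fs − 60.4 kHz = 8.9 kHz.

8.9 kHz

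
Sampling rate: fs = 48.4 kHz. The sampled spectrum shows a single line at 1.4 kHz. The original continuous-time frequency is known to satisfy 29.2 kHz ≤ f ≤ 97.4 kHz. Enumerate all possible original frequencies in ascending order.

Frequencies that alias to 1.4 kHz are k·fs ± 1.4 kHz for integer k ≥ 0.
k=0: 1.4 kHz.
k=1: 47 kHz, 49.8 kHz.
k=2: 95.4 kHz, 98.2 kHz.
k=3: 143.8 kHz, 146.6 kHz.
Within [29.2 kHz, 97.4 kHz]: 47 kHz, 49.8 kHz, 95.4 kHz.

47 kHz, 49.8 kHz, 95.4 kHz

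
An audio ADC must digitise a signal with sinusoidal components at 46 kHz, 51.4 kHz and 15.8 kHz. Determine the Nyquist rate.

Highest-frequency component: 51.4 kHz.
Nyquist rate = 2 × 51.4 kHz = 102.8 kHz.

102.8 kHz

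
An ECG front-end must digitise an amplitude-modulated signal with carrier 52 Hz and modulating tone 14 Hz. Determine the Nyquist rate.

132 Hz

AM sidebands sit at fc ± fm = 38 Hz and 66 Hz.
Highest-frequency component: 66 Hz.
Nyquist rate = 2 × 66 Hz = 132 Hz.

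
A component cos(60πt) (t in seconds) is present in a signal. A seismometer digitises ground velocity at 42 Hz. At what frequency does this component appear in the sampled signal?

ω = 60π rad/s → f = ω/(2π) = 30 Hz.
30 Hz > fs/2 = 21 Hz, folds to fs − 30 Hz = 12 Hz.

12 Hz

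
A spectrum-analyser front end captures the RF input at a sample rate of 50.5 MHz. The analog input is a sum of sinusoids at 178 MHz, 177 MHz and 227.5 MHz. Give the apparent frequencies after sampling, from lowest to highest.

fs/2 = 25.25 MHz.
178 MHz mod fs = 26.5 MHz.
26.5 MHz > fs/2 = 25.25 MHz, folds to fs − 26.5 MHz = 24 MHz.
177 MHz mod fs = 25.5 MHz.
25.5 MHz > fs/2 = 25.25 MHz, folds to fs − 25.5 MHz = 25 MHz.
227.5 MHz mod fs = 25.5 MHz.
25.5 MHz > fs/2 = 25.25 MHz, folds to fs − 25.5 MHz = 25 MHz.
Distinct values: {24 MHz, 25 MHz}.

24 MHz, 25 MHz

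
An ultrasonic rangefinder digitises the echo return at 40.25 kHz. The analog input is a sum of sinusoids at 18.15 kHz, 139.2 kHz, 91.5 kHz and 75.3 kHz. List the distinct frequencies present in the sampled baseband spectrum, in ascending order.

fs/2 = 20.125 kHz.
18.15 kHz ≤ fs/2 = 20.125 kHz, passes unchanged.
139.2 kHz mod fs = 18.45 kHz.
18.45 kHz ≤ fs/2 = 20.125 kHz, appears at 18.45 kHz.
91.5 kHz mod fs = 11 kHz.
11 kHz ≤ fs/2 = 20.125 kHz, appears at 11 kHz.
75.3 kHz mod fs = 35.05 kHz.
35.05 kHz > fs/2 = 20.125 kHz, folds to fs − 35.05 kHz = 5.2 kHz.
Distinct values: {5.2 kHz, 11 kHz, 18.15 kHz, 18.45 kHz}.

5.2 kHz, 11 kHz, 18.15 kHz, 18.45 kHz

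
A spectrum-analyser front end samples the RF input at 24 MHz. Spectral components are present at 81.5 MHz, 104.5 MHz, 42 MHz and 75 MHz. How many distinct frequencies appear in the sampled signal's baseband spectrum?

4

fs/2 = 12 MHz.
81.5 MHz mod fs = 9.5 MHz.
9.5 MHz ≤ fs/2 = 12 MHz, appears at 9.5 MHz.
104.5 MHz mod fs = 8.5 MHz.
8.5 MHz ≤ fs/2 = 12 MHz, appears at 8.5 MHz.
42 MHz mod fs = 18 MHz.
18 MHz > fs/2 = 12 MHz, folds to fs − 18 MHz = 6 MHz.
75 MHz mod fs = 3 MHz.
3 MHz ≤ fs/2 = 12 MHz, appears at 3 MHz.
Distinct values: {3 MHz, 6 MHz, 8.5 MHz, 9.5 MHz} → 4.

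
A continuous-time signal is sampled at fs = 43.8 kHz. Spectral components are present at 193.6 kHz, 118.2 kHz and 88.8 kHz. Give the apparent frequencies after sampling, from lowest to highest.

fs/2 = 21.9 kHz.
193.6 kHz mod fs = 18.4 kHz.
18.4 kHz ≤ fs/2 = 21.9 kHz, appears at 18.4 kHz.
118.2 kHz mod fs = 30.6 kHz.
30.6 kHz > fs/2 = 21.9 kHz, folds to fs − 30.6 kHz = 13.2 kHz.
88.8 kHz mod fs = 1.2 kHz.
1.2 kHz ≤ fs/2 = 21.9 kHz, appears at 1.2 kHz.
Distinct values: {1.2 kHz, 13.2 kHz, 18.4 kHz}.

1.2 kHz, 13.2 kHz, 18.4 kHz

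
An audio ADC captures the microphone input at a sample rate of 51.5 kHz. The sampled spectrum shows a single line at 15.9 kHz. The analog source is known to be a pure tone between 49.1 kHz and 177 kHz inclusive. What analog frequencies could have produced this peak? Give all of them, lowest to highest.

67.4 kHz, 87.1 kHz, 118.9 kHz, 138.6 kHz, 170.4 kHz

Frequencies that alias to 15.9 kHz are k·fs ± 15.9 kHz for integer k ≥ 0.
k=0: 15.9 kHz.
k=1: 35.6 kHz, 67.4 kHz.
k=2: 87.1 kHz, 118.9 kHz.
k=3: 138.6 kHz, 170.4 kHz.
k=4: 190.1 kHz, 221.9 kHz.
Within [49.1 kHz, 177 kHz]: 67.4 kHz, 87.1 kHz, 118.9 kHz, 138.6 kHz, 170.4 kHz.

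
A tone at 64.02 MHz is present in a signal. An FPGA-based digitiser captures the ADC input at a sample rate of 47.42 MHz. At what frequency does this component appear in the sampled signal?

64.02 MHz mod fs = 16.6 MHz.
16.6 MHz ≤ fs/2 = 23.71 MHz, appears at 16.6 MHz.

16.6 MHz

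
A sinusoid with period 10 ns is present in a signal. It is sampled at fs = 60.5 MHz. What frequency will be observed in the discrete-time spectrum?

T = 10 ns → f = 1/T = 100 MHz.
100 MHz mod fs = 39.5 MHz.
39.5 MHz > fs/2 = 30.25 MHz, folds to fs − 39.5 MHz = 21 MHz.

21 MHz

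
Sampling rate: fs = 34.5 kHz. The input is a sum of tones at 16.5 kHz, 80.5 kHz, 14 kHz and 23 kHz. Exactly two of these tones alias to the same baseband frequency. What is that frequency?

11.5 kHz

fs/2 = 17.25 kHz.
16.5 kHz ≤ fs/2 = 17.25 kHz, passes unchanged.
80.5 kHz mod fs = 11.5 kHz.
11.5 kHz ≤ fs/2 = 17.25 kHz, appears at 11.5 kHz.
14 kHz ≤ fs/2 = 17.25 kHz, passes unchanged.
23 kHz > fs/2 = 17.25 kHz, folds to fs − 23 kHz = 11.5 kHz.
23 kHz and 80.5 kHz both map to 11.5 kHz.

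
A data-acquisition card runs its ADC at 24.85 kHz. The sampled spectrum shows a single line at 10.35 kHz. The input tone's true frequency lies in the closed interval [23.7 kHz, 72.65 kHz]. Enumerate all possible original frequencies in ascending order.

Frequencies that alias to 10.35 kHz are k·fs ± 10.35 kHz for integer k ≥ 0.
k=0: 10.35 kHz.
k=1: 14.5 kHz, 35.2 kHz.
k=2: 39.35 kHz, 60.05 kHz.
k=3: 64.2 kHz, 84.9 kHz.
k=4: 89.05 kHz, 109.75 kHz.
Within [23.7 kHz, 72.65 kHz]: 35.2 kHz, 39.35 kHz, 60.05 kHz, 64.2 kHz.

35.2 kHz, 39.35 kHz, 60.05 kHz, 64.2 kHz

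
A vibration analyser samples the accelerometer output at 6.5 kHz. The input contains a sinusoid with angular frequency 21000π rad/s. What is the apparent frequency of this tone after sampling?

ω = 21000π rad/s → f = ω/(2π) = 10500 Hz = 10.5 kHz.
10.5 kHz mod fs = 4 kHz.
4 kHz > fs/2 = 3.25 kHz, folds to fs − 4 kHz = 2.5 kHz.

2.5 kHz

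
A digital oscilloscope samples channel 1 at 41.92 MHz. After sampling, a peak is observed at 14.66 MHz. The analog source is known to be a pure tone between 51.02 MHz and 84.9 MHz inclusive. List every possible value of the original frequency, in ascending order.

56.58 MHz, 69.18 MHz

Frequencies that alias to 14.66 MHz are k·fs ± 14.66 MHz for integer k ≥ 0.
k=0: 14.66 MHz.
k=1: 27.26 MHz, 56.58 MHz.
k=2: 69.18 MHz, 98.5 MHz.
k=3: 111.1 MHz, 140.42 MHz.
Within [51.02 MHz, 84.9 MHz]: 56.58 MHz, 69.18 MHz.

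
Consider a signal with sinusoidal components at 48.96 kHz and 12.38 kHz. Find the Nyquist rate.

Highest-frequency component: 48.96 kHz.
Nyquist rate = 2 × 48.96 kHz = 97.92 kHz.

97.92 kHz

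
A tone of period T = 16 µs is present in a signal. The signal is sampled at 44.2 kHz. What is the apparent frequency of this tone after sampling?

T = 16 µs → f = 1/T = 62.5 kHz.
62.5 kHz mod fs = 18.3 kHz.
18.3 kHz ≤ fs/2 = 22.1 kHz, appears at 18.3 kHz.

18.3 kHz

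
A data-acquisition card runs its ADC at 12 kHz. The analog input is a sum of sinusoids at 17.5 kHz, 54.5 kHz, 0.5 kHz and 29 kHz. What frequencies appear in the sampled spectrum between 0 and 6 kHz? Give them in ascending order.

0.5 kHz, 5 kHz, 5.5 kHz

fs/2 = 6 kHz.
17.5 kHz mod fs = 5.5 kHz.
5.5 kHz ≤ fs/2 = 6 kHz, appears at 5.5 kHz.
54.5 kHz mod fs = 6.5 kHz.
6.5 kHz > fs/2 = 6 kHz, folds to fs − 6.5 kHz = 5.5 kHz.
0.5 kHz ≤ fs/2 = 6 kHz, passes unchanged.
29 kHz mod fs = 5 kHz.
5 kHz ≤ fs/2 = 6 kHz, appears at 5 kHz.
Distinct values: {0.5 kHz, 5 kHz, 5.5 kHz}.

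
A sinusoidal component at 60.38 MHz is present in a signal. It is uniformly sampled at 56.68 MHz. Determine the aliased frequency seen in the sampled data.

3.7 MHz

60.38 MHz mod fs = 3.7 MHz.
3.7 MHz ≤ fs/2 = 28.34 MHz, appears at 3.7 MHz.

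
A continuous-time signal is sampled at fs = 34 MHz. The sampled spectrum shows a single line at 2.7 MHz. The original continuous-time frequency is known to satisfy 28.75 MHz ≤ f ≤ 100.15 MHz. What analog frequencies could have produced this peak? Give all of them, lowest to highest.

31.3 MHz, 36.7 MHz, 65.3 MHz, 70.7 MHz, 99.3 MHz

Frequencies that alias to 2.7 MHz are k·fs ± 2.7 MHz for integer k ≥ 0.
k=0: 2.7 MHz.
k=1: 31.3 MHz, 36.7 MHz.
k=2: 65.3 MHz, 70.7 MHz.
k=3: 99.3 MHz, 104.7 MHz.
k=4: 133.3 MHz, 138.7 MHz.
Within [28.75 MHz, 100.15 MHz]: 31.3 MHz, 36.7 MHz, 65.3 MHz, 70.7 MHz, 99.3 MHz.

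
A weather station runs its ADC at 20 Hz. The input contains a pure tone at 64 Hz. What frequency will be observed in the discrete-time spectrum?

4 Hz

64 Hz mod fs = 4 Hz.
4 Hz ≤ fs/2 = 10 Hz, appears at 4 Hz.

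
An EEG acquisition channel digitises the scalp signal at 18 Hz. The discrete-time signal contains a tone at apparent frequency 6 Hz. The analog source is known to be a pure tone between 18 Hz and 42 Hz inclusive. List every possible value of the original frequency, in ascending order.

Frequencies that alias to 6 Hz are k·fs ± 6 Hz for integer k ≥ 0.
k=0: 6 Hz.
k=1: 12 Hz, 24 Hz.
k=2: 30 Hz, 42 Hz.
k=3: 48 Hz, 60 Hz.
Within [18 Hz, 42 Hz]: 24 Hz, 30 Hz, 42 Hz.

24 Hz, 30 Hz, 42 Hz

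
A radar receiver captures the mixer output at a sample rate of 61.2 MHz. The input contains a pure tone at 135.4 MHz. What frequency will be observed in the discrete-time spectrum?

13 MHz

135.4 MHz mod fs = 13 MHz.
13 MHz ≤ fs/2 = 30.6 MHz, appears at 13 MHz.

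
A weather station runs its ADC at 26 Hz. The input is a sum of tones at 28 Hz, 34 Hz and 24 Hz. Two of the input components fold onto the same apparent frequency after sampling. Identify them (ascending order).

fs/2 = 13 Hz.
28 Hz mod fs = 2 Hz.
2 Hz ≤ fs/2 = 13 Hz, appears at 2 Hz.
34 Hz mod fs = 8 Hz.
8 Hz ≤ fs/2 = 13 Hz, appears at 8 Hz.
24 Hz > fs/2 = 13 Hz, folds to fs − 24 Hz = 2 Hz.
24 Hz and 28 Hz both map to 2 Hz.

24 Hz, 28 Hz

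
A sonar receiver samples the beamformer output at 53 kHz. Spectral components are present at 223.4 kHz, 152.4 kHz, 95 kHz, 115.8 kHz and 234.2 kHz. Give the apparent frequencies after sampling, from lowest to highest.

6.6 kHz, 9.8 kHz, 11 kHz, 11.4 kHz, 22.2 kHz

fs/2 = 26.5 kHz.
223.4 kHz mod fs = 11.4 kHz.
11.4 kHz ≤ fs/2 = 26.5 kHz, appears at 11.4 kHz.
152.4 kHz mod fs = 46.4 kHz.
46.4 kHz > fs/2 = 26.5 kHz, folds to fs − 46.4 kHz = 6.6 kHz.
95 kHz mod fs = 42 kHz.
42 kHz > fs/2 = 26.5 kHz, folds to fs − 42 kHz = 11 kHz.
115.8 kHz mod fs = 9.8 kHz.
9.8 kHz ≤ fs/2 = 26.5 kHz, appears at 9.8 kHz.
234.2 kHz mod fs = 22.2 kHz.
22.2 kHz ≤ fs/2 = 26.5 kHz, appears at 22.2 kHz.
Distinct values: {6.6 kHz, 9.8 kHz, 11 kHz, 11.4 kHz, 22.2 kHz}.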